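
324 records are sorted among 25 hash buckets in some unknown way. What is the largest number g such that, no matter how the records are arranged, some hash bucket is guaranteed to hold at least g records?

13

Pigeonhole: the 25 hash buckets are the holes and the 324 records are the pigeons.
If every hash bucket held at most 12 records, the total would be at most 25 × 12 = 300, which is less than 324.
So some hash bucket holds at least ⌈324/25⌉ = 13 records.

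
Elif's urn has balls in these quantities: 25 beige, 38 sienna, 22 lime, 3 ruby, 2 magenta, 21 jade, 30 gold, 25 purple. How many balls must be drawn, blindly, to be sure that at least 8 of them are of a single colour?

Pigeonhole: put each drawn ball into a box by colour. The largest draw with every box below 8 takes min(count, 7) from each colour; colours with fewer than 7 contribute all they have.
Σ min(cᵢ, 7) = 7 + 7 + 7 + 3 + 2 + 7 + 7 + 7 = 47.
Draw number 47 + 1 = 48 must push one box to 8.

48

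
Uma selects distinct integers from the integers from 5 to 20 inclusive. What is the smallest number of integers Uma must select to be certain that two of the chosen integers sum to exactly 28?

Two chosen integers sum to 28 exactly when both halves of some pair {x, 28−x} with 8 ≤ x ≤ 28−x ≤ 20 are chosen — 6 such pairs.
The remaining 4 elements (those with no distinct partner in range) can never complete a 28-sum, so the worst case takes all of them and one from each pair: 4 + 6 = 10.
By pigeonhole, the 11th integer has to be the second member of some pair, so 10 + 1 = 11.

11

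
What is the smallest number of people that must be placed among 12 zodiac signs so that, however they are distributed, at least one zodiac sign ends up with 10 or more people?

With 108 people one could put exactly 9 in each of the 12 zodiac signs, and no zodiac sign would reach 10.
By pigeonhole, one more person must land in a zodiac sign that already has 9, giving it 10.
So 12 × 9 + 1 = 109 people are required.

109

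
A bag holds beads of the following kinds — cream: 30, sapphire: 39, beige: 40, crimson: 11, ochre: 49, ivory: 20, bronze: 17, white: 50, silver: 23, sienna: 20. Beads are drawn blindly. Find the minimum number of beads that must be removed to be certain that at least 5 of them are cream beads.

274

In the worst case for collecting cream beads, every non-cream bead comes out first.
There are 39 + 40 + 11 + 49 + 20 + 17 + 50 + 23 + 20 = 269 non-cream beads altogether.
After those, each further bead must be cream, so 269 + 5 = 274 draws guarantee 5 cream beads.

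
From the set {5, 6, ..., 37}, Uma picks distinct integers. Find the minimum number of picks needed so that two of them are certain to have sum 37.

20

Two chosen integers sum to 37 exactly when both halves of some pair {x, 37−x} with 5 ≤ x ≤ 37−x ≤ 32 are chosen — 14 such pairs.
The remaining 5 elements (those with no distinct partner in range) can never complete a 37-sum, so the worst case takes all of them and one from each pair: 5 + 14 = 19.
The 20th integer has to be the second member of some pair, so 19 + 1 = 20.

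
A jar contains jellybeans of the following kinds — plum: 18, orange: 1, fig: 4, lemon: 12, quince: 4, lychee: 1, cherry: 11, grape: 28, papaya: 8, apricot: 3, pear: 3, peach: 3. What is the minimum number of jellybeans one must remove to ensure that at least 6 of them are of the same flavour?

Put each drawn jellybean into a box by flavour. The largest draw with every box below 6 takes min(count, 5) from each flavour; flavours with fewer than 5 contribute all they have.
Σ min(cᵢ, 5) = 5 + 1 + 4 + 5 + 4 + 1 + 5 + 5 + 5 + 3 + 3 + 3 = 44.
Draw number 44 + 1 = 45 must push one box to 6.

45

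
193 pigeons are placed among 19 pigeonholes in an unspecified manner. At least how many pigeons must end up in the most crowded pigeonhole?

The 19 pigeonholes are the holes and the 193 pigeons are the pigeons.
If every pigeonhole held at most 10 pigeons, the total would be at most 19 × 10 = 190, which is less than 193.
So some pigeonhole holds at least ⌈193/19⌉ = 11 pigeons.

11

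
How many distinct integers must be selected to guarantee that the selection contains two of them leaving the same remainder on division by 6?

By pigeonhole, the 6 residue classes mod 6 are the pigeonholes.
With 6 integers one could put 1 in each residue class and have no class reach 2.
The 7th integer pushes some class to 2, so 6·1 + 1 = 7.

7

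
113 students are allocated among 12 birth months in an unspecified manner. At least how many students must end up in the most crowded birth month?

10

By the pigeonhole principle, the 12 birth months are the holes and the 113 students are the pigeons.
If every birth month held at most 9 students, the total would be at most 12 × 9 = 108, which is less than 113.
So some birth month holds at least ⌈113/12⌉ = 10 students.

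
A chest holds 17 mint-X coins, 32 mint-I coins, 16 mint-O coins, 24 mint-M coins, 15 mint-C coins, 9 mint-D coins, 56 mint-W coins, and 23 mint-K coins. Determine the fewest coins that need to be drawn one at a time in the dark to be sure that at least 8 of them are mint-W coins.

144

In the worst case for collecting mint-W coins, every non-mint-W coin comes out first.
There are 17 + 32 + 16 + 24 + 15 + 9 + 23 = 136 non-mint-W coins altogether.
After those, each further coin must be mint-W, so 136 + 8 = 144 draws guarantee 8 mint-W coins.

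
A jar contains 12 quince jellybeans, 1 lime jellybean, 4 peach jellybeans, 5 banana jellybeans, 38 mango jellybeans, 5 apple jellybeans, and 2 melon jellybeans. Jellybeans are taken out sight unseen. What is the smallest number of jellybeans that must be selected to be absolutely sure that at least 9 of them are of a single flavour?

By pigeonhole, put each drawn jellybean into a box by flavour. The largest draw with every box below 9 takes min(count, 8) from each flavour; flavours with fewer than 8 contribute all they have.
Σ min(cᵢ, 8) = 8 + 1 + 4 + 5 + 8 + 5 + 2 = 33.
Draw number 33 + 1 = 34 must push one box to 9.

34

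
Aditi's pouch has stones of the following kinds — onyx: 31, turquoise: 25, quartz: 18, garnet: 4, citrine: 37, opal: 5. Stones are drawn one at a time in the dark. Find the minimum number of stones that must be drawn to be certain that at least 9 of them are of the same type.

42

Put each drawn stone into a box by type. The largest draw with every box below 9 takes min(count, 8) from each type; types with fewer than 8 contribute all they have.
Σ min(cᵢ, 8) = 8 + 8 + 8 + 4 + 8 + 5 = 41.
Draw number 41 + 1 = 42 must push one box to 9.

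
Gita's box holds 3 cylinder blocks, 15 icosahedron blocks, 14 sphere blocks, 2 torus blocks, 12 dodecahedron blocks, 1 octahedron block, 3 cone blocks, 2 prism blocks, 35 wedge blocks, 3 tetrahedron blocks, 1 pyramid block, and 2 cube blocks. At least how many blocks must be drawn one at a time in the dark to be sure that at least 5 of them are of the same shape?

34

An adversary could hand out at most 4 blocks per shape (8 shapes run out sooner): 3 + 4 + 4 + 2 + 4 + 1 + 3 + 2 + 4 + 3 + 1 + 2 = 33 blocks and still no shape has 5.
One more block lands in a shape already at 4, so 34 draws are enough and 33 are not.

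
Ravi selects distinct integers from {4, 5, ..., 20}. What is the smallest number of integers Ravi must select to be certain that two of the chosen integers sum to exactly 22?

Group the elements by complementary pair {x, 22−x}: {4,18}, {5,17}, {6,16}, …, giving 7 two-element pairs, the single value 11 (it cannot pair with itself since the integers are distinct), and 2 integers whose partner 22−x falls outside [4,20].
Treating each of those 10 groups as a pigeonhole, one can pick one integer per group — 10 integers — with no two summing to 22.
The 11th integer lands in an occupied pair, forcing a sum of 22.

11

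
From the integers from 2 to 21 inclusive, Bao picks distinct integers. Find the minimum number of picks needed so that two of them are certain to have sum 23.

11

A set avoiding the sum 23 can contain at most one of each pair {x, 23−x}.
The integers 12, …, 21 (10 of them) are such a set: any two sum to at least 12+13 = 25 > 23.
By the pigeonhole principle, any 11th integer completes one of the 10 pairs, so 11 choices force a sum of 23.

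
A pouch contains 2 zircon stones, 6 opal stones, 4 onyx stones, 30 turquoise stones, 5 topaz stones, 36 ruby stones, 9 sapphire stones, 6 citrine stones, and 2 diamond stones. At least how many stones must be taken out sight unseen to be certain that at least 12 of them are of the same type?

The 9 types are the holes; the stones drawn are the pigeons.
To avoid 12 of any one type, the worst case takes at most 11 of each type, or every stone of a type that has fewer than 11.
That gives 2 + 6 + 4 + 11 + 5 + 11 + 9 + 6 + 2 = 56 stones with no type reaching 12.
The next stone forces some type to 12, so 56 + 1 = 57.

57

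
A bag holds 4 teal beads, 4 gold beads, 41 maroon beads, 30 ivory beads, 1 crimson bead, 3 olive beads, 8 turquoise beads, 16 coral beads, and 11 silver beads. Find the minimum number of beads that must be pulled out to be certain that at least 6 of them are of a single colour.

38

An adversary could hand out at most 5 beads per colour (4 colours run out sooner): 4 + 4 + 5 + 5 + 1 + 3 + 5 + 5 + 5 = 37 beads and still no colour has 6.
One more bead lands in a colour already at 5, so 38 draws are enough and 37 are not.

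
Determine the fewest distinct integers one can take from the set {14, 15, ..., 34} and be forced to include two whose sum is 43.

14

A set avoiding the sum 43 can contain at most one of each pair {x, 43−x}, plus the 5 elements whose complement lies outside the range.
The integers 22, …, 34 (13 of them) are such a set: any two sum to at least 22+23 = 45 > 43.
Pigeonhole: any 14th integer completes one of the 8 pairs, so 14 choices force a sum of 43.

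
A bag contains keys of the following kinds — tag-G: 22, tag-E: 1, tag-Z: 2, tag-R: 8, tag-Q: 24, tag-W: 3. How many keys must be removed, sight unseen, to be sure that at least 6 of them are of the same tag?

Put each drawn key into a box by tag. The largest draw with every box below 6 takes min(count, 5) from each tag; tags with fewer than 5 contribute all they have.
Σ min(cᵢ, 5) = 5 + 1 + 2 + 5 + 5 + 3 = 21.
Draw number 21 + 1 = 22 must push one box to 6.

22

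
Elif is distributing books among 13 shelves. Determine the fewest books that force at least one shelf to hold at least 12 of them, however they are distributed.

144

With 143 books one could put exactly 11 in each of the 13 shelves, and no shelf would reach 12.
One more book must land in a shelf that already has 11, giving it 12.
So 13 × 11 + 1 = 144 books are required.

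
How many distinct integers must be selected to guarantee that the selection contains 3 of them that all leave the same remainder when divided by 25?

The 25 residue classes mod 25 are the pigeonholes.
With 50 integers one could put 2 in each residue class and have no class reach 3.
The 51st integer pushes some class to 3, so 25·2 + 1 = 51.

51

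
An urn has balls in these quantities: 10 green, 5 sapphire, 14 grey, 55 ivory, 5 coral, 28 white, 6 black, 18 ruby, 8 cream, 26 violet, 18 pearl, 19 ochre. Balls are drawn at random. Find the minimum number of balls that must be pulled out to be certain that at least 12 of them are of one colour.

Pigeonhole: put each drawn ball into a box by colour. The largest draw with every box below 12 takes min(count, 11) from each colour; colours with fewer than 11 contribute all they have.
Σ min(cᵢ, 11) = 10 + 5 + 11 + 11 + 5 + 11 + 6 + 11 + 8 + 11 + 11 + 11 = 111.
Draw number 111 + 1 = 112 must push one box to 12.

112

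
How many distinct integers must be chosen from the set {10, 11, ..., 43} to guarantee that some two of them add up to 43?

23

Two chosen integers sum to 43 exactly when both halves of some pair {x, 43−x} with 10 ≤ x ≤ 43−x ≤ 33 are chosen — 12 such pairs.
The remaining 10 elements (those with no distinct partner in range) can never complete a 43-sum, so the worst case takes all of them and one from each pair: 10 + 12 = 22.
The 23rd integer has to be the second member of some pair, so 22 + 1 = 23.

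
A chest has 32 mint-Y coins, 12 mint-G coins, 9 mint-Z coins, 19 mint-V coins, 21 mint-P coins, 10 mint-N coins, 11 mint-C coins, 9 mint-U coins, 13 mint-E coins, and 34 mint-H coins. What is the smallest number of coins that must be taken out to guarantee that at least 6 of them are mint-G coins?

164

In the worst case for collecting mint-G coins, every non-mint-G coin comes out first.
There are 32 + 9 + 19 + 21 + 10 + 11 + 9 + 13 + 34 = 158 non-mint-G coins altogether.
After those, each further coin must be mint-G, so 158 + 6 = 164 draws guarantee 6 mint-G coins.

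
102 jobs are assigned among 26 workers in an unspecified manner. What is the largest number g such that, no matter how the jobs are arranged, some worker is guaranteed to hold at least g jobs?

The 26 workers are the holes and the 102 jobs are the pigeons.
If every worker held at most 3 jobs, the total would be at most 26 × 3 = 78, which is less than 102.
So some worker holds at least ⌈102/26⌉ = 4 jobs.

4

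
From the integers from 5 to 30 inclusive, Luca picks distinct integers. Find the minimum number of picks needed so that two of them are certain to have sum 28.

18

Group the elements by complementary pair {x, 28−x}: {5,23}, {6,22}, {7,21}, …, giving 9 two-element pairs, the single value 14 (it cannot pair with itself since the integers are distinct), and 7 integers whose partner 28−x falls outside [5,30].
By the pigeonhole principle, treating each of those 17 groups as a pigeonhole, one can pick one integer per group — 17 integers — with no two summing to 28.
The 18th integer lands in an occupied pair, forcing a sum of 28.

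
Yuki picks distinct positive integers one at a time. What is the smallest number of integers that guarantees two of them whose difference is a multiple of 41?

42

Integers whose pairwise differences are multiples of 41 are exactly those sharing a remainder mod 41. The 41 residue classes mod 41 are the pigeonholes.
With 41 integers one could put 1 in each residue class and have no class reach 2.
The 42nd integer pushes some class to 2, so 41·1 + 1 = 42.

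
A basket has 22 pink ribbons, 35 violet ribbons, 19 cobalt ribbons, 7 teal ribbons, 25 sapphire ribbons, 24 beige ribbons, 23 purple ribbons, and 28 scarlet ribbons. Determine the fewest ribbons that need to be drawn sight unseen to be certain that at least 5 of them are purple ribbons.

In the worst case for collecting purple ribbons, every non-purple ribbon comes out first.
There are 22 + 35 + 19 + 7 + 25 + 24 + 28 = 160 non-purple ribbons altogether.
After those, each further ribbon must be purple, so 160 + 5 = 165 draws guarantee 5 purple ribbons.

165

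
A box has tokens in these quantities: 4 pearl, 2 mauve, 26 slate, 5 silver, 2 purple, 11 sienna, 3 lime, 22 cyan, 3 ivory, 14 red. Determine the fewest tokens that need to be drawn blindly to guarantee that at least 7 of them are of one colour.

An adversary could hand out at most 6 tokens per colour (6 colours run out sooner): 4 + 2 + 6 + 5 + 2 + 6 + 3 + 6 + 3 + 6 = 43 tokens and still no colour has 7.
By the pigeonhole principle, one more token lands in a colour already at 6, so 44 draws are enough and 43 are not.

44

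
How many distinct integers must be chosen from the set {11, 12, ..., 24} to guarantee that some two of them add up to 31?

Two chosen integers sum to 31 exactly when both halves of some pair {x, 31−x} with 11 ≤ x ≤ 31−x ≤ 20 are chosen — 5 such pairs.
The remaining 4 elements (those with no distinct partner in range) can never complete a 31-sum, so the worst case takes all of them and one from each pair: 4 + 5 = 9.
By pigeonhole, the 10th integer has to be the second member of some pair, so 9 + 1 = 10.

10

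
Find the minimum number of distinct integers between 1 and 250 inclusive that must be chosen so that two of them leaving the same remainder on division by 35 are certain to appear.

By pigeonhole, the 35 residue classes mod 35 are the pigeonholes.
With 35 integers one could put 1 in each residue class and have no class reach 2.
The 36th integer pushes some class to 2, so 35·1 + 1 = 36.

36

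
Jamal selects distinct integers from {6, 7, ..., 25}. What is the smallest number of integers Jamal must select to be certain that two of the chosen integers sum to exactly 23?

15

A set avoiding the sum 23 can contain at most one of each pair {x, 23−x}, plus the 8 elements whose complement lies outside the range.
The integers 12, …, 25 (14 of them) are such a set: any two sum to at least 12+13 = 25 > 23.
Any 15th integer completes one of the 6 pairs, so 15 choices force a sum of 23.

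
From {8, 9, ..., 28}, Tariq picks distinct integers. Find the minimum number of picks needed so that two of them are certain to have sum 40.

14

A set avoiding the sum 40 can contain at most one of each pair {x, 40−x}, plus the 5 elements whose complement lies outside the range or equal to its own complement.
The integers 8, …, 20 (13 of them) are such a set: any two sum to at least 8+9 = 17 and at most 19+20 = 39 < 40.
By the pigeonhole principle, any 14th integer completes one of the 8 pairs, so 14 choices force a sum of 40.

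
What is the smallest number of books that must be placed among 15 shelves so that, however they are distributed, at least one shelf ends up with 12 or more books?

With 165 books one could put exactly 11 in each of the 15 shelves, and no shelf would reach 12.
One more book must land in a shelf that already has 11, giving it 12.
So 15 × 11 + 1 = 166 books are required.

166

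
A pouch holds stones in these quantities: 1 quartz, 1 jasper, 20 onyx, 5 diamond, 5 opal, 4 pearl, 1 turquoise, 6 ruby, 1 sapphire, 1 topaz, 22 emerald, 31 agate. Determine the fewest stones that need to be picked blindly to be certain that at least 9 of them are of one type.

50

The 12 types are the holes; the stones drawn are the pigeons.
To avoid 9 of any one type, the worst case takes at most 8 of each type, or every stone of a type that has fewer than 8.
That gives 1 + 1 + 8 + 5 + 5 + 4 + 1 + 6 + 1 + 1 + 8 + 8 = 49 stones with no type reaching 9.
The next stone forces some type to 9, so 49 + 1 = 50.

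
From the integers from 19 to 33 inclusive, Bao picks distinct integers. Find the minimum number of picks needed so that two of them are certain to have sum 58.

Two chosen integers sum to 58 exactly when both halves of some pair {x, 58−x} with 25 ≤ x ≤ 58−x ≤ 33 are chosen — 4 such pairs.
The remaining 7 elements (those with no distinct partner in range) can never complete a 58-sum, so the worst case takes all of them and one from each pair: 7 + 4 = 11.
By pigeonhole, the 12th integer has to be the second member of some pair, so 11 + 1 = 12.

12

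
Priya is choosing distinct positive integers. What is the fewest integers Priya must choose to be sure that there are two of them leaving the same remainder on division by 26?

27

The 26 residue classes mod 26 are the pigeonholes.
With 26 integers one could put 1 in each residue class and have no class reach 2.
The 27th integer pushes some class to 2, so 26·1 + 1 = 27.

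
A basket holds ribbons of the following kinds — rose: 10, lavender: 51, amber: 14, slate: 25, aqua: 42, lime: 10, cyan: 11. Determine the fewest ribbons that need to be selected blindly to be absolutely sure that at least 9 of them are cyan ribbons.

In the worst case for collecting cyan ribbons, every non-cyan ribbon comes out first.
There are 10 + 51 + 14 + 25 + 42 + 10 = 152 non-cyan ribbons altogether.
After those, each further ribbon must be cyan, so 152 + 9 = 161 draws guarantee 9 cyan ribbons.

161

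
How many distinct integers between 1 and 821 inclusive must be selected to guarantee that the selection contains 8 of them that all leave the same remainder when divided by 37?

260

By pigeonhole, the 37 residue classes mod 37 are the pigeonholes.
With 259 integers one could put 7 in each residue class and have no class reach 8.
The 260th integer pushes some class to 8, so 37·7 + 1 = 260.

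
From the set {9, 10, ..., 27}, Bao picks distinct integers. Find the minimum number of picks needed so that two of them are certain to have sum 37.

Two chosen integers sum to 37 exactly when both halves of some pair {x, 37−x} with 10 ≤ x ≤ 37−x ≤ 27 are chosen — 9 such pairs.
The remaining 1 element (those with no distinct partner in range) can never complete a 37-sum, so the worst case takes all of them and one from each pair: 1 + 9 = 10.
Pigeonhole: the 11th integer has to be the second member of some pair, so 10 + 1 = 11.

11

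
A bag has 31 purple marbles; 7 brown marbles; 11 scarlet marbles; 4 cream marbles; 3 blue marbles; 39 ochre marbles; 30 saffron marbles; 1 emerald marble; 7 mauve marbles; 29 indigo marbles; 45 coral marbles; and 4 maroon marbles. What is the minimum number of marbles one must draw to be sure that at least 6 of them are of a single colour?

53

By pigeonhole, the 12 colours are the holes; the marbles drawn are the pigeons.
To avoid 6 of any one colour, the worst case takes at most 5 of each colour, or every marble of a colour that has fewer than 5.
That gives 5 + 5 + 5 + 4 + 3 + 5 + 5 + 1 + 5 + 5 + 5 + 4 = 52 marbles with no colour reaching 6.
The next marble forces some colour to 6, so 52 + 1 = 53.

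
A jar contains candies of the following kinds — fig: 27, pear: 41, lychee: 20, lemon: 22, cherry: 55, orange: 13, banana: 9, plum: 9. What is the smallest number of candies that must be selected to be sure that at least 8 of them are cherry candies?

In the worst case for collecting cherry candies, every non-cherry candy comes out first.
There are 27 + 41 + 20 + 22 + 13 + 9 + 9 = 141 non-cherry candies altogether.
After those, each further candy must be cherry, so 141 + 8 = 149 draws guarantee 8 cherry candies.

149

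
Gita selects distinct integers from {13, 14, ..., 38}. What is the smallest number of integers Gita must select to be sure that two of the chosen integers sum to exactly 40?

Group the elements by complementary pair {x, 40−x}: {13,27}, {14,26}, {15,25}, …, giving 7 two-element pairs, the single value 20 (it cannot pair with itself since the integers are distinct), and 11 integers whose partner 40−x falls outside [13,38].
Pigeonhole: treating each of those 19 groups as a pigeonhole, one can pick one integer per group — 19 integers — with no two summing to 40.
The 20th integer lands in an occupied pair, forcing a sum of 40.

20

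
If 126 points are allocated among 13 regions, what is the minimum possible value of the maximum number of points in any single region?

10

The 13 regions are the holes and the 126 points are the pigeons.
If every region held at most 9 points, the total would be at most 13 × 9 = 117, which is less than 126.
So some region holds at least ⌈126/13⌉ = 10 points.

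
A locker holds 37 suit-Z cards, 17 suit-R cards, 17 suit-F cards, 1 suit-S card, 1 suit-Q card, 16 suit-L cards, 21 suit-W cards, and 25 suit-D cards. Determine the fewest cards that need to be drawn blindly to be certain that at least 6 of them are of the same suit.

33

An adversary could hand out at most 5 cards per suit (suit-S, suit-Q run out sooner): 5 + 5 + 5 + 1 + 1 + 5 + 5 + 5 = 32 cards and still no suit has 6.
By pigeonhole, one more card lands in a suit already at 5, so 33 draws are enough and 32 are not.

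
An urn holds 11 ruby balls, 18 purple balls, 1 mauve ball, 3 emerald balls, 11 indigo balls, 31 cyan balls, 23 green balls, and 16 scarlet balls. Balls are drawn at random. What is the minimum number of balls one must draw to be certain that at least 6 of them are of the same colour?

35

Put each drawn ball into a box by colour. The largest draw with every box below 6 takes min(count, 5) from each colour; colours with fewer than 5 contribute all they have.
Σ min(cᵢ, 5) = 5 + 5 + 1 + 3 + 5 + 5 + 5 + 5 = 34.
Draw number 34 + 1 = 35 must push one box to 6.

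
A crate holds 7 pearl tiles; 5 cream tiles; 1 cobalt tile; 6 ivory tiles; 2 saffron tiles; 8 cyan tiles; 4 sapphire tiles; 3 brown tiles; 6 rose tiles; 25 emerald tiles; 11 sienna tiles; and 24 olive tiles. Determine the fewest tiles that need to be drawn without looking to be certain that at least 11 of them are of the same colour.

73

An adversary could hand out at most 10 tiles per colour (9 colours run out sooner): 7 + 5 + 1 + 6 + 2 + 8 + 4 + 3 + 6 + 10 + 10 + 10 = 72 tiles and still no colour has 11.
One more tile lands in a colour already at 10, so 73 draws are enough and 72 are not.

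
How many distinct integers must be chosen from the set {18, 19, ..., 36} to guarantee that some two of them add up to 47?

A set avoiding the sum 47 can contain at most one of each pair {x, 47−x}, plus the 7 elements whose complement lies outside the range.
The integers 24, …, 36 (13 of them) are such a set: any two sum to at least 24+25 = 49 > 47.
By pigeonhole, any 14th integer completes one of the 6 pairs, so 14 choices force a sum of 47.

14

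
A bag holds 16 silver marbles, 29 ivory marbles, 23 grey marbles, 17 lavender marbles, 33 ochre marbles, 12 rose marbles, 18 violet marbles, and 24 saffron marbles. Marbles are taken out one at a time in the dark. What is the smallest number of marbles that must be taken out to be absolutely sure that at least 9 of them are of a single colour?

65

By pigeonhole, put each drawn marble into a box by colour. The largest draw with every box below 9 takes min(count, 8) from each colour.
Σ min(cᵢ, 8) = 8 + 8 + 8 + 8 + 8 + 8 + 8 + 8 = 64.
Draw number 64 + 1 = 65 must push one box to 9.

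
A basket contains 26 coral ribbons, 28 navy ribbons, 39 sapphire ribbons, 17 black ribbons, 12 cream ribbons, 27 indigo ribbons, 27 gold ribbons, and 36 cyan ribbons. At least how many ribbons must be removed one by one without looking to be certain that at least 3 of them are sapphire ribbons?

176

In the worst case for collecting sapphire ribbons, every non-sapphire ribbon comes out first.
There are 26 + 28 + 17 + 12 + 27 + 27 + 36 = 173 non-sapphire ribbons altogether.
After those, each further ribbon must be sapphire, so 173 + 3 = 176 draws guarantee 3 sapphire ribbons.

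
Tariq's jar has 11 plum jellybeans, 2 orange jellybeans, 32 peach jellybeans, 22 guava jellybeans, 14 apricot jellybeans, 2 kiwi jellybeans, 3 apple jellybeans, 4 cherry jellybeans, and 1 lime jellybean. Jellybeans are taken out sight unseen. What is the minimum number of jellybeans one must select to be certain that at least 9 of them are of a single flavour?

An adversary could hand out at most 8 jellybeans per flavour (5 flavours run out sooner): 8 + 2 + 8 + 8 + 8 + 2 + 3 + 4 + 1 = 44 jellybeans and still no flavour has 9.
One more jellybean lands in a flavour already at 8, so 45 draws are enough and 44 are not.

45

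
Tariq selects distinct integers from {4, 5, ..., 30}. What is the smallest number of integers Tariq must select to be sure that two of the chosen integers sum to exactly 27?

A set avoiding the sum 27 can contain at most one of each pair {x, 27−x}, plus the 7 elements whose complement lies outside the range.
The integers 14, …, 30 (17 of them) are such a set: any two sum to at least 14+15 = 29 > 27.
Any 18th integer completes one of the 10 pairs, so 18 choices force a sum of 27.

18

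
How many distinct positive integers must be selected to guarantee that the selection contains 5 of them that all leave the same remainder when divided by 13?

53

Pigeonhole: the 13 residue classes mod 13 are the pigeonholes.
With 52 integers one could put 4 in each residue class and have no class reach 5.
The 53rd integer pushes some class to 5, so 13·4 + 1 = 53.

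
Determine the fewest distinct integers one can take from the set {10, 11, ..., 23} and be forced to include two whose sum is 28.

A set avoiding the sum 28 can contain at most one of each pair {x, 28−x}, plus the 6 elements whose complement lies outside the range or equal to its own complement.
The integers 14, …, 23 (10 of them) are such a set: any two sum to at least 14+15 = 29 > 28.
By pigeonhole, any 11th integer completes one of the 4 pairs, so 11 choices force a sum of 28.

11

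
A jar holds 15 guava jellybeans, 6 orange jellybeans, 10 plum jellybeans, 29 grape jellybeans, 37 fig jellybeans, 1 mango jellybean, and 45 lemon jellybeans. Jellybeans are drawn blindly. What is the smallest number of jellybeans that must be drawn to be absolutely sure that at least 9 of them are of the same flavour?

The 7 flavours are the holes; the jellybeans drawn are the pigeons.
To avoid 9 of any one flavour, the worst case takes at most 8 of each flavour, or every jellybean of a flavour that has fewer than 8.
That gives 8 + 6 + 8 + 8 + 8 + 1 + 8 = 47 jellybeans with no flavour reaching 9.
The next jellybean forces some flavour to 9, so 47 + 1 = 48.

48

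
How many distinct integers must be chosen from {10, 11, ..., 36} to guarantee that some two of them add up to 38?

Two chosen integers sum to 38 exactly when both halves of some pair {x, 38−x} with 10 ≤ x ≤ 38−x ≤ 28 are chosen — 9 such pairs.
The remaining 9 elements (those with no distinct partner in range) can never complete a 38-sum, so the worst case takes all of them and one from each pair: 9 + 9 = 18.
The 19th integer has to be the second member of some pair, so 18 + 1 = 19.

19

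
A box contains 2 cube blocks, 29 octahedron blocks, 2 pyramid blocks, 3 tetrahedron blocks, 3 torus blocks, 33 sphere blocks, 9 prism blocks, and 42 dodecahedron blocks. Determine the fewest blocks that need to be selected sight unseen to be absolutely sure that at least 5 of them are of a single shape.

27

By the pigeonhole principle, the 8 shapes are the holes; the blocks drawn are the pigeons.
To avoid 5 of any one shape, the worst case takes at most 4 of each shape, or every block of a shape that has fewer than 4.
That gives 2 + 4 + 2 + 3 + 3 + 4 + 4 + 4 = 26 blocks with no shape reaching 5.
The next block forces some shape to 5, so 26 + 1 = 27.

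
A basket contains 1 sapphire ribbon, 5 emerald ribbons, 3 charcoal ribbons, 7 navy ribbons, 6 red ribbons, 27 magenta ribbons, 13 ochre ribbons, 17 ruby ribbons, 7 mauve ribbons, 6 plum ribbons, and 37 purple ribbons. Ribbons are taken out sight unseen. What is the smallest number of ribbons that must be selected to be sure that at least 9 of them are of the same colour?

68

Pigeonhole: put each drawn ribbon into a box by colour. The largest draw with every box below 9 takes min(count, 8) from each colour; colours with fewer than 8 contribute all they have.
Σ min(cᵢ, 8) = 1 + 5 + 3 + 7 + 6 + 8 + 8 + 8 + 7 + 6 + 8 = 67.
Draw number 67 + 1 = 68 must push one box to 9.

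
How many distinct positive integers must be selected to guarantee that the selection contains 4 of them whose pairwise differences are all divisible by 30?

Integers whose pairwise differences are multiples of 30 are exactly those sharing a remainder mod 30. Pigeonhole: the 30 residue classes mod 30 are the pigeonholes.
With 90 integers one could put 3 in each residue class and have no class reach 4.
The 91st integer pushes some class to 4, so 30·3 + 1 = 91.

91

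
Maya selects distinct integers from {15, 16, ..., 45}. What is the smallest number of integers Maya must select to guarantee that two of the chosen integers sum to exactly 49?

Two chosen integers sum to 49 exactly when both halves of some pair {x, 49−x} with 15 ≤ x ≤ 49−x ≤ 34 are chosen — 10 such pairs.
The remaining 11 elements (those with no distinct partner in range) can never complete a 49-sum, so the worst case takes all of them and one from each pair: 11 + 10 = 21.
Pigeonhole: the 22nd integer has to be the second member of some pair, so 21 + 1 = 22.

22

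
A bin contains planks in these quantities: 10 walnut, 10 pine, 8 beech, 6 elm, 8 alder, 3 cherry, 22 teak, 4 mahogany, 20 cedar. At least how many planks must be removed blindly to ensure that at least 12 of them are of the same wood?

72

By the pigeonhole principle, the 9 woods are the holes; the planks drawn are the pigeons.
To avoid 12 of any one wood, the worst case takes at most 11 of each wood, or every plank of a wood that has fewer than 11.
That gives 10 + 10 + 8 + 6 + 8 + 3 + 11 + 4 + 11 = 71 planks with no wood reaching 12.
The next plank forces some wood to 12, so 71 + 1 = 72.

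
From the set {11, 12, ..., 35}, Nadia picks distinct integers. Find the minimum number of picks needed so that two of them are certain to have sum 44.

Two chosen integers sum to 44 exactly when both halves of some pair {x, 44−x} with 11 ≤ x ≤ 44−x ≤ 33 are chosen — 11 such pairs.
The remaining 3 elements (those with no distinct partner in range) can never complete a 44-sum, so the worst case takes all of them and one from each pair: 3 + 11 = 14.
By pigeonhole, the 15th integer has to be the second member of some pair, so 14 + 1 = 15.

15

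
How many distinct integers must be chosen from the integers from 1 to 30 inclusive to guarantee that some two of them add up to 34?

Two chosen integers sum to 34 exactly when both halves of some pair {x, 34−x} with 4 ≤ x ≤ 34−x ≤ 30 are chosen — 13 such pairs.
The remaining 4 elements (those with no distinct partner in range) can never complete a 34-sum, so the worst case takes all of them and one from each pair: 4 + 13 = 17.
By pigeonhole, the 18th integer has to be the second member of some pair, so 17 + 1 = 18.

18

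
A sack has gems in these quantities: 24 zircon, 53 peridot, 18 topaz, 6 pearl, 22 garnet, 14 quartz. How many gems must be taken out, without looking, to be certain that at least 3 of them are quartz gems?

In the worst case for collecting quartz gems, every non-quartz gem comes out first.
There are 24 + 53 + 18 + 6 + 22 = 123 non-quartz gems altogether.
After those, each further gem must be quartz, so 123 + 3 = 126 draws guarantee 3 quartz gems.

126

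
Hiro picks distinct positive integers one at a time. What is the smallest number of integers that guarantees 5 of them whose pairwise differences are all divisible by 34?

137

Integers whose pairwise differences are multiples of 34 are exactly those sharing a remainder mod 34. The 34 residue classes mod 34 are the pigeonholes.
With 136 integers one could put 4 in each residue class and have no class reach 5.
The 137th integer pushes some class to 5, so 34·4 + 1 = 137.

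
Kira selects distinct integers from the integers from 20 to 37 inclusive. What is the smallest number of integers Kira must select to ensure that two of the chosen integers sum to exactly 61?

Two chosen integers sum to 61 exactly when both halves of some pair {x, 61−x} with 24 ≤ x ≤ 61−x ≤ 37 are chosen — 7 such pairs.
The remaining 4 elements (those with no distinct partner in range) can never complete a 61-sum, so the worst case takes all of them and one from each pair: 4 + 7 = 11.
The 12th integer has to be the second member of some pair, so 11 + 1 = 12.

12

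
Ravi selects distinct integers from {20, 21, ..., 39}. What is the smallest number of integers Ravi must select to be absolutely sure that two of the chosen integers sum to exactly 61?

12

A set avoiding the sum 61 can contain at most one of each pair {x, 61−x}, plus the 2 elements whose complement lies outside the range.
The integers 20, …, 30 (11 of them) are such a set: any two sum to at least 20+21 = 41 and at most 29+30 = 59 < 61.
Any 12th integer completes one of the 9 pairs, so 12 choices force a sum of 61.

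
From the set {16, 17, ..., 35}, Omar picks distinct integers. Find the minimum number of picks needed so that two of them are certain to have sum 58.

15

A set avoiding the sum 58 can contain at most one of each pair {x, 58−x}, plus the 8 elements whose complement lies outside the range or equal to its own complement.
The integers 16, …, 29 (14 of them) are such a set: any two sum to at least 16+17 = 33 and at most 28+29 = 57 < 58.
By the pigeonhole principle, any 15th integer completes one of the 6 pairs, so 15 choices force a sum of 58.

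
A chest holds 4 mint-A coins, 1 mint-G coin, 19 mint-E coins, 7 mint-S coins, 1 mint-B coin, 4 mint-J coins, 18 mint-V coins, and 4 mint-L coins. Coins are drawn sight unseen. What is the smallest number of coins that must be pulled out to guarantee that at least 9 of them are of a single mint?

An adversary could hand out at most 8 coins per mint (6 mints run out sooner): 4 + 1 + 8 + 7 + 1 + 4 + 8 + 4 = 37 coins and still no mint has 9.
One more coin lands in a mint already at 8, so 38 draws are enough and 37 are not.

38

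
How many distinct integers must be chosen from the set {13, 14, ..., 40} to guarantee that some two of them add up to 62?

20

A set avoiding the sum 62 can contain at most one of each pair {x, 62−x}, plus the 10 elements whose complement lies outside the range or equal to its own complement.
The integers 13, …, 31 (19 of them) are such a set: any two sum to at least 13+14 = 27 and at most 30+31 = 61 < 62.
By pigeonhole, any 20th integer completes one of the 9 pairs, so 20 choices force a sum of 62.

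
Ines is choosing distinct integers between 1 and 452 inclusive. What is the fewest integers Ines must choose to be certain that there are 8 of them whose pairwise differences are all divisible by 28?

Integers whose pairwise differences are multiples of 28 are exactly those sharing a remainder mod 28. By pigeonhole, the 28 residue classes mod 28 are the pigeonholes.
With 196 integers one could put 7 in each residue class and have no class reach 8.
The 197th integer pushes some class to 8, so 28·7 + 1 = 197.

197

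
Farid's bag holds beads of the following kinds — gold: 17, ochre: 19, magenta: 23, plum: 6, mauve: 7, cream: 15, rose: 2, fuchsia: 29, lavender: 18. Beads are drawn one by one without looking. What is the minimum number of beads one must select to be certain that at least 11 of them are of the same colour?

By the pigeonhole principle, put each drawn bead into a box by colour. The largest draw with every box below 11 takes min(count, 10) from each colour; colours with fewer than 10 contribute all they have.
Σ min(cᵢ, 10) = 10 + 10 + 10 + 6 + 7 + 10 + 2 + 10 + 10 = 75.
Draw number 75 + 1 = 76 must push one box to 11.

76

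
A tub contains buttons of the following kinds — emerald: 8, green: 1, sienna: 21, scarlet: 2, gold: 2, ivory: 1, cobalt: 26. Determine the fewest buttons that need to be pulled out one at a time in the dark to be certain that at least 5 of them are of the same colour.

19

By the pigeonhole principle, put each drawn button into a box by colour. The largest draw with every box below 5 takes min(count, 4) from each colour; colours with fewer than 4 contribute all they have.
Σ min(cᵢ, 4) = 4 + 1 + 4 + 2 + 2 + 1 + 4 = 18.
Draw number 18 + 1 = 19 must push one box to 5.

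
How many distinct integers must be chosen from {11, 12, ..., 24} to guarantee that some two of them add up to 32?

10

Group the elements by complementary pair {x, 32−x}: {11,21}, {12,20}, {13,19}, …, giving 5 two-element pairs; the single value 16 (it cannot pair with itself since the integers are distinct); and 3 integers whose partner 32−x falls outside [11,24].
By the pigeonhole principle, treating each of those 9 groups as a pigeonhole, one can pick one integer per group — 9 integers — with no two summing to 32.
The 10th integer lands in an occupied pair, forcing a sum of 32.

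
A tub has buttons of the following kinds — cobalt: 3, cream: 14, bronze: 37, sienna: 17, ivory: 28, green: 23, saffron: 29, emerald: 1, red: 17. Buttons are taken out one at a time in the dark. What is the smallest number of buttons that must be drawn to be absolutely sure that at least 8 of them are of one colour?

An adversary could hand out at most 7 buttons per colour (cobalt, emerald run out sooner): 3 + 7 + 7 + 7 + 7 + 7 + 7 + 1 + 7 = 53 buttons and still no colour has 8.
One more button lands in a colour already at 7, so 54 draws are enough and 53 are not.

54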